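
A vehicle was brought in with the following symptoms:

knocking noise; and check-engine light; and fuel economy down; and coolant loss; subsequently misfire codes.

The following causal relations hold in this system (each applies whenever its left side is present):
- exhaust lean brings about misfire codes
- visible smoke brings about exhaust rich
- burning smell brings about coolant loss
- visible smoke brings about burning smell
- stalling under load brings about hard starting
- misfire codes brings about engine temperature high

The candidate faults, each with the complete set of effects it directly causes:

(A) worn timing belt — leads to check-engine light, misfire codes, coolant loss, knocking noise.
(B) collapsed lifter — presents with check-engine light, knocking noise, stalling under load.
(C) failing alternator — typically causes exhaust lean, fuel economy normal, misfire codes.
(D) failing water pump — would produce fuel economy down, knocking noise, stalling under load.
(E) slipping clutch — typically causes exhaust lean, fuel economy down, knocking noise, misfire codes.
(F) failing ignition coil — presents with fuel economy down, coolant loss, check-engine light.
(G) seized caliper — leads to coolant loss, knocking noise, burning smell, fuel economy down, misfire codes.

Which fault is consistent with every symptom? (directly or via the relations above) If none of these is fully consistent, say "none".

For each candidate, compare predicted effects to what was observed:
(A) worn timing belt — knocking noise ✓; check-engine light ✓; fuel economy down ✗; coolant loss ✓; misfire codes ✓
(B) collapsed lifter — knocking noise ✓; check-engine light ✓; fuel economy down ✗; coolant loss ✗; misfire codes ✗
(C) failing alternator — fails on knocking noise, check-engine light, fuel economy down, coolant loss (predicts fuel economy normal, not fuel economy down)
(D) failing water pump — does not account for check-engine light, coolant loss, misfire codes
(E) slipping clutch — knocking noise ✓; check-engine light ✗; fuel economy down ✓; coolant loss ✗; misfire codes ✓
(F) failing ignition coil — knocking noise ✗; check-engine light ✓; fuel economy down ✓; coolant loss ✓; misfire codes ✗
(G) seized caliper — knocking noise ✓; check-engine light ✗; fuel economy down ✓; coolant loss ✓; misfire codes ✓
None of the listed candidates fits everything.

none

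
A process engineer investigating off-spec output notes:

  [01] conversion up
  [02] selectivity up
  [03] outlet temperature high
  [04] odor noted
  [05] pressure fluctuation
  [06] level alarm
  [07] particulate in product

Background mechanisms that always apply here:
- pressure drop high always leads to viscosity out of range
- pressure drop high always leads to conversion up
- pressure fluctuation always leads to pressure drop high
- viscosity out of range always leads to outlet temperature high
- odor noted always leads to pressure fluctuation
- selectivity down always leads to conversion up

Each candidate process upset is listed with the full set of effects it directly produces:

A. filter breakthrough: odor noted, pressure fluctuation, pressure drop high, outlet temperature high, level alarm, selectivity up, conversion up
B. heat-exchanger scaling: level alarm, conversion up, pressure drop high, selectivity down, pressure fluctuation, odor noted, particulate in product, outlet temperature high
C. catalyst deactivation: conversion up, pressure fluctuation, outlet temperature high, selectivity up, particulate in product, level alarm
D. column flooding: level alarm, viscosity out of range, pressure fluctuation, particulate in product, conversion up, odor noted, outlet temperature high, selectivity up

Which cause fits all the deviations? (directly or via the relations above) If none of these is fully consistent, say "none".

Checking each candidate against the observations:
(A) filter breakthrough — does not account for particulate in product
(B) heat-exchanger scaling — conversion up ✓; selectivity up ✗; outlet temperature high ✓; odor noted ✓; pressure fluctuation ✓; level alarm ✓; particulate in product ✓
(C) catalyst deactivation — does not account for odor noted
(D) column flooding — conversion up ✓; selectivity up ✓; outlet temperature high ✓; odor noted ✓; pressure fluctuation ✓; level alarm ✓; particulate in product ✓
Only (D) is consistent with every observation.

D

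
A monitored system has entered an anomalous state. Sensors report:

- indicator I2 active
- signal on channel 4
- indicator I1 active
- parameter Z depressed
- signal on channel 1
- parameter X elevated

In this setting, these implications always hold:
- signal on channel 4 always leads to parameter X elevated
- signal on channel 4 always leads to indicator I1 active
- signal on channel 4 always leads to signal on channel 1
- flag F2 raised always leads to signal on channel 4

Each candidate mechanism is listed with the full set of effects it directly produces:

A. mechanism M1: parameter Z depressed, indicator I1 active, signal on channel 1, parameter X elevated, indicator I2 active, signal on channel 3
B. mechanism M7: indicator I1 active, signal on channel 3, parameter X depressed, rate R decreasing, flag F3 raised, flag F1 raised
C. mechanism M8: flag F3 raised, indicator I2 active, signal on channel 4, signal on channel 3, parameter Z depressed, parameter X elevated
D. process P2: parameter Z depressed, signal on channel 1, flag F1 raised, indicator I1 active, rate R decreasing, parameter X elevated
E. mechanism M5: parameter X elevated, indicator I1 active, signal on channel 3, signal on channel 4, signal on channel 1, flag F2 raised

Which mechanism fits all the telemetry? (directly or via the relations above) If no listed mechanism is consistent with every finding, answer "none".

C

Checking each candidate against the observations:
(A) mechanism M1 — does not account for signal on channel 4
(B) mechanism M7 — indicator I2 active -; signal on channel 4 -; indicator I1 active +; parameter Z depressed -; signal on channel 1 -; parameter X elevated -
(C) mechanism M8 — indicator I2 active +; signal on channel 4 +; indicator I1 active + (through signal on channel 4 → indicator I1 active); parameter Z depressed +; signal on channel 1 + (through signal on channel 4 → signal on channel 1); parameter X elevated +
(D) process P2 — indicator I2 active -; signal on channel 4 -; indicator I1 active +; parameter Z depressed +; signal on channel 1 +; parameter X elevated +
(E) mechanism M5 — does not account for indicator I2 active, parameter Z depressed
(C) is the only candidate with no mismatches.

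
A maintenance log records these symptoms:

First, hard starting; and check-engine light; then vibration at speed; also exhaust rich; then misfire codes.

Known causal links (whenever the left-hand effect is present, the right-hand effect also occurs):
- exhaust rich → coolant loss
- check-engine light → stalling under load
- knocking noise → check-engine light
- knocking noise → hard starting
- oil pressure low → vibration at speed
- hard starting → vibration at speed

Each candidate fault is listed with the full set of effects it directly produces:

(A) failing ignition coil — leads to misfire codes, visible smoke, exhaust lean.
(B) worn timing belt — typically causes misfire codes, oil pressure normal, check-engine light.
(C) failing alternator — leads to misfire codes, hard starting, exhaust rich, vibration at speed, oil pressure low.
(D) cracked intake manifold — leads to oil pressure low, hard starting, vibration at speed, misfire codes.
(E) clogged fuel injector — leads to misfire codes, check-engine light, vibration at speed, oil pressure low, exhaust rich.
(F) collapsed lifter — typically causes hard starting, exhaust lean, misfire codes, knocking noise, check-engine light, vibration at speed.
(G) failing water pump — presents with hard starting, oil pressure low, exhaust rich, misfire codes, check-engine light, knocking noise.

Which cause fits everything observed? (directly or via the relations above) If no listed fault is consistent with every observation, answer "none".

G

Per-candidate check:
(A) failing ignition coil — hard starting -; check-engine light -; vibration at speed -; exhaust rich -; misfire codes +
(B) worn timing belt — does not account for hard starting, vibration at speed, exhaust rich
(C) failing alternator — does not account for check-engine light
(D) cracked intake manifold — does not account for check-engine light, exhaust rich
(E) clogged fuel injector — does not account for hard starting
(F) collapsed lifter — fails on exhaust rich (predicts exhaust lean, not exhaust rich)
(G) failing water pump — hard starting +; check-engine light +; vibration at speed + (via oil pressure low → vibration at speed); exhaust rich +; misfire codes +
Only (G) is consistent with every observation.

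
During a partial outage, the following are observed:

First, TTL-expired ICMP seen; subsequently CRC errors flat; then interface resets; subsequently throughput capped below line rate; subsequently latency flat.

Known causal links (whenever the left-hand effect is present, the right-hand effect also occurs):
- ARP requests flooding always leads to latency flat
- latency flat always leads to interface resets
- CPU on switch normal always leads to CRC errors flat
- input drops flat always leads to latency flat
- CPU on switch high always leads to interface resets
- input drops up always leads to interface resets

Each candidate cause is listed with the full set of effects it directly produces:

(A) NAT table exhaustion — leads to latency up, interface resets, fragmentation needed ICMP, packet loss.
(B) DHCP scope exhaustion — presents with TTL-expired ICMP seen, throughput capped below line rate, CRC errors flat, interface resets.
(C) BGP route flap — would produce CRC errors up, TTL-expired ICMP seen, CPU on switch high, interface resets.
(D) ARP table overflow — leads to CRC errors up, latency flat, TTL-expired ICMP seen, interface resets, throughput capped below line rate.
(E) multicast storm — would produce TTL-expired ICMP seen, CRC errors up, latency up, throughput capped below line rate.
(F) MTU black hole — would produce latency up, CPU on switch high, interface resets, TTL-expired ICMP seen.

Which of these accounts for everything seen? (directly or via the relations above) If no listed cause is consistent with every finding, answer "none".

none

Per-candidate check:
(A) NAT table exhaustion — fails on TTL-expired ICMP seen, CRC errors flat, throughput capped below line rate, latency flat (predicts latency up, not latency flat)
(B) DHCP scope exhaustion — does not account for latency flat
(C) BGP route flap — TTL-expired ICMP seen yes; CRC errors flat NO; interface resets yes; throughput capped below line rate NO; latency flat NO
(D) ARP table overflow — fails on CRC errors flat (predicts CRC errors up, not CRC errors flat)
(E) multicast storm — fails on CRC errors flat, interface resets, latency flat (predicts CRC errors up, not CRC errors flat; predicts latency up, not latency flat)
(F) MTU black hole — fails on CRC errors flat, throughput capped below line rate, latency flat (predicts latency up, not latency flat)
No candidate is consistent with all observations.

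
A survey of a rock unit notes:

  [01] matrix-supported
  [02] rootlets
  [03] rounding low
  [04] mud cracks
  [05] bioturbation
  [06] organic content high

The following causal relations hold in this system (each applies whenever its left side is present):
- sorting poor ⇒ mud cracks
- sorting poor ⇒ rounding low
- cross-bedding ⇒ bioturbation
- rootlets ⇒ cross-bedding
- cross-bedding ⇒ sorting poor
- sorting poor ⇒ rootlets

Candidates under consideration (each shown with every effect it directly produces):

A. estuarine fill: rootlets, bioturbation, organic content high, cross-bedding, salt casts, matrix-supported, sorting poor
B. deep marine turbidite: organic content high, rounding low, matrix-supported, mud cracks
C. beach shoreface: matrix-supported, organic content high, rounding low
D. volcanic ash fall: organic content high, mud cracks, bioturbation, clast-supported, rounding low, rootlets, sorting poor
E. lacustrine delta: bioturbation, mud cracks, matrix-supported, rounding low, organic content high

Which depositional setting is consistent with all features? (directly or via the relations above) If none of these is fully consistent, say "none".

A

Checking each candidate against the observations:
(A) estuarine fill — matrix-supported ✓; rootlets ✓; rounding low ✓ (through sorting poor → rounding low); mud cracks ✓ (through sorting poor → mud cracks); bioturbation ✓; organic content high ✓
(B) deep marine turbidite — matrix-supported ✓; rootlets ✗; rounding low ✓; mud cracks ✓; bioturbation ✗; organic content high ✓
(C) beach shoreface — matrix-supported ✓; rootlets ✗; rounding low ✓; mud cracks ✗; bioturbation ✗; organic content high ✓
(D) volcanic ash fall — matrix-supported ✗; rootlets ✓; rounding low ✓; mud cracks ✓; bioturbation ✓; organic content high ✓
(E) lacustrine delta — does not account for rootlets
(A) is the only candidate with no mismatches.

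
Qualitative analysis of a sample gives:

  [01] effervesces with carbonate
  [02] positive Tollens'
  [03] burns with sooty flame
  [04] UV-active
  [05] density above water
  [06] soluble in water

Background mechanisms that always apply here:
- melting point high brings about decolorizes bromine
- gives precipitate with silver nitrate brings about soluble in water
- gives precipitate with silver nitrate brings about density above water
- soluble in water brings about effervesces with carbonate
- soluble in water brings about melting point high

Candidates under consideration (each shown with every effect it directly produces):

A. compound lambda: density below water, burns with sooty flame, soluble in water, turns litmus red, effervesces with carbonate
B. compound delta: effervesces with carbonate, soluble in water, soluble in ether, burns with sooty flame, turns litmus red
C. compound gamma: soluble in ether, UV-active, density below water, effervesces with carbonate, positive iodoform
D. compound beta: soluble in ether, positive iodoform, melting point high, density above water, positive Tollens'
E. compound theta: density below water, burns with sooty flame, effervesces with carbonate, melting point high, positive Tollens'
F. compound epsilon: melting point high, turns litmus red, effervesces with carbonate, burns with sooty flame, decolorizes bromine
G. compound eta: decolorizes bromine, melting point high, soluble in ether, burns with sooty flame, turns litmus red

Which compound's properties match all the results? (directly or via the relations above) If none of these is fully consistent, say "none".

Per-candidate check:
(A) compound lambda — fails on positive Tollens', UV-active, density above water (predicts density below water, not density above water)
(B) compound delta — effervesces with carbonate +; positive Tollens' -; burns with sooty flame +; UV-active -; density above water -; soluble in water +
(C) compound gamma — fails on positive Tollens', burns with sooty flame, density above water, soluble in water (predicts density below water, not density above water)
(D) compound beta — does not account for effervesces with carbonate, burns with sooty flame, UV-active, soluble in water
(E) compound theta — effervesces with carbonate +; positive Tollens' +; burns with sooty flame +; UV-active -; density above water -; soluble in water -
(F) compound epsilon — does not account for positive Tollens', UV-active, density above water, soluble in water
(G) compound eta — does not account for effervesces with carbonate, positive Tollens', UV-active, density above water, soluble in water
None of the listed candidates fits everything.

none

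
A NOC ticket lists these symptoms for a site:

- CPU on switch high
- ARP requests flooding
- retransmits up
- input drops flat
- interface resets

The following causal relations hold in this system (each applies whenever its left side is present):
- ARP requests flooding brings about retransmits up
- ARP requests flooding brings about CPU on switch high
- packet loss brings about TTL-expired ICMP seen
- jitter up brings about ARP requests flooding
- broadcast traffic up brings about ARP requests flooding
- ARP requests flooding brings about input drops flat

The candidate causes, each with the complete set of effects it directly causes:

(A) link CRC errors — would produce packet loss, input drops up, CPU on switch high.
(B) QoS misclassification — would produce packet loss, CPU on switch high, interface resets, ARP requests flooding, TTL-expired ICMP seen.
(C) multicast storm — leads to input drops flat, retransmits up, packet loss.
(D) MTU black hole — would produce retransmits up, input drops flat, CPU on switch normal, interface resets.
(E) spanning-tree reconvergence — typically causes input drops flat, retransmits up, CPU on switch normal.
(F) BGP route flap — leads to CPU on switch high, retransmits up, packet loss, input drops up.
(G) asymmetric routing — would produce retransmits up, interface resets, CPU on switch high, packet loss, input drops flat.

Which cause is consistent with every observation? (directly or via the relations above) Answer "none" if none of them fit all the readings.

B

Per-candidate check:
(A) link CRC errors — fails on ARP requests flooding, retransmits up, input drops flat, interface resets (predicts input drops up, not input drops flat)
(B) QoS misclassification — CPU on switch high match; ARP requests flooding match; retransmits up match (through ARP requests flooding → retransmits up); input drops flat match (through ARP requests flooding → input drops flat); interface resets match
(C) multicast storm — CPU on switch high miss; ARP requests flooding miss; retransmits up match; input drops flat match; interface resets miss
(D) MTU black hole — CPU on switch high miss; ARP requests flooding miss; retransmits up match; input drops flat match; interface resets match
(E) spanning-tree reconvergence — fails on CPU on switch high, ARP requests flooding, interface resets (predicts CPU on switch normal, not CPU on switch high)
(F) BGP route flap — CPU on switch high match; ARP requests flooding miss; retransmits up match; input drops flat miss; interface resets miss
(G) asymmetric routing — does not account for ARP requests flooding
(B) alone accounts for all the evidence.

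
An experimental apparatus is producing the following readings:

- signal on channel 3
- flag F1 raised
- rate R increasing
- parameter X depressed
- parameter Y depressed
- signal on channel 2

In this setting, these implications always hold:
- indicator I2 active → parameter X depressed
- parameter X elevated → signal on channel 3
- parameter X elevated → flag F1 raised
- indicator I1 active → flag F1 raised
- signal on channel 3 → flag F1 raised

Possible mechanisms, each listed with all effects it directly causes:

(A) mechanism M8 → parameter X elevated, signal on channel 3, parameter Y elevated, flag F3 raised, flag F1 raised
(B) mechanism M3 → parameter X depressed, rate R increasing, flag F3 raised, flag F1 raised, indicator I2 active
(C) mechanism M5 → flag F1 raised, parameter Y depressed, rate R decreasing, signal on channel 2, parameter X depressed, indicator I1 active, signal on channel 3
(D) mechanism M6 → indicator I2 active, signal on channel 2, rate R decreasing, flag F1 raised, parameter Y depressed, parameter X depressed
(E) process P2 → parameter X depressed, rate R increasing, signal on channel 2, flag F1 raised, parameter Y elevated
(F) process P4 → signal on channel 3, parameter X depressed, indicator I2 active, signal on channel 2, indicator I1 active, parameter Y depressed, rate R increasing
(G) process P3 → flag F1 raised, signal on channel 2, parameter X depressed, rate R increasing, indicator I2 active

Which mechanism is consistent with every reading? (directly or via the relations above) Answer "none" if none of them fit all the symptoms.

F

Checking each candidate against the observations:
(A) mechanism M8 — fails on rate R increasing, parameter X depressed, parameter Y depressed, signal on channel 2 (predicts parameter X elevated, not parameter X depressed; predicts parameter Y elevated, not parameter Y depressed)
(B) mechanism M3 — signal on channel 3 NO; flag F1 raised yes; rate R increasing yes; parameter X depressed yes; parameter Y depressed NO; signal on channel 2 NO
(C) mechanism M5 — signal on channel 3 yes; flag F1 raised yes; rate R increasing NO; parameter X depressed yes; parameter Y depressed yes; signal on channel 2 yes
(D) mechanism M6 — signal on channel 3 NO; flag F1 raised yes; rate R increasing NO; parameter X depressed yes; parameter Y depressed yes; signal on channel 2 yes
(E) process P2 — fails on signal on channel 3, parameter Y depressed (predicts parameter Y elevated, not parameter Y depressed)
(F) process P4 — signal on channel 3 yes; flag F1 raised yes (by signal on channel 3 → flag F1 raised); rate R increasing yes; parameter X depressed yes; parameter Y depressed yes; signal on channel 2 yes
(G) process P3 — does not account for signal on channel 3, parameter Y depressed
Only (F) is consistent with every observation.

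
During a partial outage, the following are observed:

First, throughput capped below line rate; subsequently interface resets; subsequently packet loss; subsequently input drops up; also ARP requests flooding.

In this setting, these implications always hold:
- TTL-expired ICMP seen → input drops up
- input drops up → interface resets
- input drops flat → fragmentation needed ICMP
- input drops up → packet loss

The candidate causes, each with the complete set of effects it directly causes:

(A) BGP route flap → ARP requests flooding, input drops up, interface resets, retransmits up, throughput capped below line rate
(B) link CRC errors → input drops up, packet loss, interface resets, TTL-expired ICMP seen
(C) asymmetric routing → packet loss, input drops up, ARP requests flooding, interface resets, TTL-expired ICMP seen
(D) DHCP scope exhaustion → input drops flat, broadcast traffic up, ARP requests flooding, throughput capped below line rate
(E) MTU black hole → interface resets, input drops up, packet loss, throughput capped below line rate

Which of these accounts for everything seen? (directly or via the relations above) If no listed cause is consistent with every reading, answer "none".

For each candidate, compare predicted effects to what was observed:
(A) BGP route flap — throughput capped below line rate yes; interface resets yes; packet loss yes (by input drops up → packet loss); input drops up yes; ARP requests flooding yes
(B) link CRC errors — does not account for throughput capped below line rate, ARP requests flooding
(C) asymmetric routing — throughput capped below line rate NO; interface resets yes; packet loss yes; input drops up yes; ARP requests flooding yes
(D) DHCP scope exhaustion — throughput capped below line rate yes; interface resets NO; packet loss NO; input drops up NO; ARP requests flooding yes
(E) MTU black hole — does not account for ARP requests flooding
(A) alone accounts for all the evidence.

A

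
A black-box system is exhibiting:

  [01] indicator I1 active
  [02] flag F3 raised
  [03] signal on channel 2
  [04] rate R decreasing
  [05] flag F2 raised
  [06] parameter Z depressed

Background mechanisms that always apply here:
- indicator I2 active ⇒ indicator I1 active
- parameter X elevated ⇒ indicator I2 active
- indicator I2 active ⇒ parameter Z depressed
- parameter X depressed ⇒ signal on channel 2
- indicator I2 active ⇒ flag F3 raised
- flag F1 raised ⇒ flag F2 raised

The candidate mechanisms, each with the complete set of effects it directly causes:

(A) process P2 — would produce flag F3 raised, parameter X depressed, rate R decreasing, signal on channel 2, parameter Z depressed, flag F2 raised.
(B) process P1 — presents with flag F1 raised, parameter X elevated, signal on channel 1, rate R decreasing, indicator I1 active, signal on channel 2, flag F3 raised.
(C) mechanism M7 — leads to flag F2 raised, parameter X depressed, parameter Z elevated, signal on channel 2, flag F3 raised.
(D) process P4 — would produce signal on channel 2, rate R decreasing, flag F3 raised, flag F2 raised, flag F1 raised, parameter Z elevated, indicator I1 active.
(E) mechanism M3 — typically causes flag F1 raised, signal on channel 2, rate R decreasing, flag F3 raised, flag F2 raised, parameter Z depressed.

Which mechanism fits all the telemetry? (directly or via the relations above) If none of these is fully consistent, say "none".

B

Checking each candidate against the observations:
(A) process P2 — does not account for indicator I1 active
(B) process P1 — accounts for every observation (flag F2 raised via flag F1 raised → flag F2 raised)
(C) mechanism M7 — indicator I1 active -; flag F3 raised +; signal on channel 2 +; rate R decreasing -; flag F2 raised +; parameter Z depressed -
(D) process P4 — fails on parameter Z depressed (predicts parameter Z elevated, not parameter Z depressed)
(E) mechanism M3 — indicator I1 active -; flag F3 raised +; signal on channel 2 +; rate R decreasing +; flag F2 raised +; parameter Z depressed +
Only (B) is consistent with every observation.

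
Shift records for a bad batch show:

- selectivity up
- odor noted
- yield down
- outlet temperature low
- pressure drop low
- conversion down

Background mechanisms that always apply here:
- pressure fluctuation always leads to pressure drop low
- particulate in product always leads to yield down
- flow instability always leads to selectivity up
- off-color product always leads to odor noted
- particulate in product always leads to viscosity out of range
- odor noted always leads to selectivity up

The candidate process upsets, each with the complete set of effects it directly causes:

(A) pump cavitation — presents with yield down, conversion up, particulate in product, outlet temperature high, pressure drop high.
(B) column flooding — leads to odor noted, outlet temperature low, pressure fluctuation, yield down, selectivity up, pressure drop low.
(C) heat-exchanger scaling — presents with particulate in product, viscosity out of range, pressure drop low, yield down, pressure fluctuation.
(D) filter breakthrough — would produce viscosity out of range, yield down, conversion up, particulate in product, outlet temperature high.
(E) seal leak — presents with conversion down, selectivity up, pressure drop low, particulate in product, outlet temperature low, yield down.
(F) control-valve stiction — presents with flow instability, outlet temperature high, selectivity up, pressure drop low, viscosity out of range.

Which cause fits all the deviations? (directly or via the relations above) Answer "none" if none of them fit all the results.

none

Per-candidate check:
(A) pump cavitation — selectivity up NO; odor noted NO; yield down yes; outlet temperature low NO; pressure drop low NO; conversion down NO
(B) column flooding — selectivity up yes; odor noted yes; yield down yes; outlet temperature low yes; pressure drop low yes; conversion down NO
(C) heat-exchanger scaling — selectivity up NO; odor noted NO; yield down yes; outlet temperature low NO; pressure drop low yes; conversion down NO
(D) filter breakthrough — fails on selectivity up, odor noted, outlet temperature low, pressure drop low, conversion down (predicts outlet temperature high, not outlet temperature low; predicts conversion up, not conversion down)
(E) seal leak — does not account for odor noted
(F) control-valve stiction — selectivity up yes; odor noted NO; yield down NO; outlet temperature low NO; pressure drop low yes; conversion down NO
No candidate is consistent with all observations.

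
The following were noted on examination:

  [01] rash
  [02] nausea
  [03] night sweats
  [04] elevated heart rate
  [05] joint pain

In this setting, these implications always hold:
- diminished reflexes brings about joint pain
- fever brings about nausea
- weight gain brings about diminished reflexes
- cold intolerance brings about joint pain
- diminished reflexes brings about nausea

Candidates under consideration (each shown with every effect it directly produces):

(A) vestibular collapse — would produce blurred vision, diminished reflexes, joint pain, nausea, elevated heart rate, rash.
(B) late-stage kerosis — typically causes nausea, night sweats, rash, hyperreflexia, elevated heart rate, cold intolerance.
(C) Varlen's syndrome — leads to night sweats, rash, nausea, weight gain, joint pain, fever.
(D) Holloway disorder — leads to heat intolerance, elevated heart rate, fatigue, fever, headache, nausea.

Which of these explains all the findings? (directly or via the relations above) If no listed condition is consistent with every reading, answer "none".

Testing each hypothesis:
(A) vestibular collapse — rash +; nausea +; night sweats -; elevated heart rate +; joint pain +
(B) late-stage kerosis — rash +; nausea +; night sweats +; elevated heart rate +; joint pain + (via cold intolerance → joint pain)
(C) Varlen's syndrome — does not account for elevated heart rate
(D) Holloway disorder — does not account for rash, night sweats, joint pain
Only (B) is consistent with every observation.

B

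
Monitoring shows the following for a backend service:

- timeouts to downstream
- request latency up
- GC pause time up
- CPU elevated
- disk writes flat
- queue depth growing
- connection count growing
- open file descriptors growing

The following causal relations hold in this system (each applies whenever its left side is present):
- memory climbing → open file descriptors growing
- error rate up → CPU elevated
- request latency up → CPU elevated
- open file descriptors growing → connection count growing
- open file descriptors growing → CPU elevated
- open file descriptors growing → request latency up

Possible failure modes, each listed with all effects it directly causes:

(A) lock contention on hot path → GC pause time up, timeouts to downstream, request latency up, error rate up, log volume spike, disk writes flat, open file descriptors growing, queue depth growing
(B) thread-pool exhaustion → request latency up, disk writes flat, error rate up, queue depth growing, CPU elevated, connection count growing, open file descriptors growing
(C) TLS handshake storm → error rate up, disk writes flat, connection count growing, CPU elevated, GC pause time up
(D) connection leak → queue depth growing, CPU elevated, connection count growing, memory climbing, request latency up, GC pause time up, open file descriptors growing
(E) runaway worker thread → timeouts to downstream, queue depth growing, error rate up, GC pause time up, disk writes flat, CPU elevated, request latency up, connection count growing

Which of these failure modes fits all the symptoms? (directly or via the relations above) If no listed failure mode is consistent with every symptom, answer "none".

For each candidate, compare predicted effects to what was observed:
(A) lock contention on hot path — timeouts to downstream ✓; request latency up ✓; GC pause time up ✓; CPU elevated ✓ (through error rate up → CPU elevated); disk writes flat ✓; queue depth growing ✓; connection count growing ✓ (through open file descriptors growing → connection count growing); open file descriptors growing ✓
(B) thread-pool exhaustion — does not account for timeouts to downstream, GC pause time up
(C) TLS handshake storm — timeouts to downstream ✗; request latency up ✗; GC pause time up ✓; CPU elevated ✓; disk writes flat ✓; queue depth growing ✗; connection count growing ✓; open file descriptors growing ✗
(D) connection leak — does not account for timeouts to downstream, disk writes flat
(E) runaway worker thread — does not account for open file descriptors growing
Only (A) is consistent with every observation.

A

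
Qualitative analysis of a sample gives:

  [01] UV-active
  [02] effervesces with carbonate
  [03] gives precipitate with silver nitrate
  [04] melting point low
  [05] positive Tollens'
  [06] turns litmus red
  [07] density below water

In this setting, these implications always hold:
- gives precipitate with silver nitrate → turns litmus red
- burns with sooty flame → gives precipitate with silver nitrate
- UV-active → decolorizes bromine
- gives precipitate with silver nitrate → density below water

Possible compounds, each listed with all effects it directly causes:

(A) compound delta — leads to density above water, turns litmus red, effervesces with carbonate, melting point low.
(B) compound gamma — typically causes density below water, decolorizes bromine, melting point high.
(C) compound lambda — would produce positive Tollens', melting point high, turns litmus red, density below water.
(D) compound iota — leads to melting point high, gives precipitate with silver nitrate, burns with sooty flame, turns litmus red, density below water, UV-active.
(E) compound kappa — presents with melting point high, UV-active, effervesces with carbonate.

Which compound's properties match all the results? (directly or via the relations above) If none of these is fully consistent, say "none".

none

Testing each hypothesis:
(A) compound delta — UV-active miss; effervesces with carbonate match; gives precipitate with silver nitrate miss; melting point low match; positive Tollens' miss; turns litmus red match; density below water miss
(B) compound gamma — UV-active miss; effervesces with carbonate miss; gives precipitate with silver nitrate miss; melting point low miss; positive Tollens' miss; turns litmus red miss; density below water match
(C) compound lambda — UV-active miss; effervesces with carbonate miss; gives precipitate with silver nitrate miss; melting point low miss; positive Tollens' match; turns litmus red match; density below water match
(D) compound iota — UV-active match; effervesces with carbonate miss; gives precipitate with silver nitrate match; melting point low miss; positive Tollens' miss; turns litmus red match; density below water match
(E) compound kappa — UV-active match; effervesces with carbonate match; gives precipitate with silver nitrate miss; melting point low miss; positive Tollens' miss; turns litmus red miss; density below water miss
No candidate is consistent with all observations.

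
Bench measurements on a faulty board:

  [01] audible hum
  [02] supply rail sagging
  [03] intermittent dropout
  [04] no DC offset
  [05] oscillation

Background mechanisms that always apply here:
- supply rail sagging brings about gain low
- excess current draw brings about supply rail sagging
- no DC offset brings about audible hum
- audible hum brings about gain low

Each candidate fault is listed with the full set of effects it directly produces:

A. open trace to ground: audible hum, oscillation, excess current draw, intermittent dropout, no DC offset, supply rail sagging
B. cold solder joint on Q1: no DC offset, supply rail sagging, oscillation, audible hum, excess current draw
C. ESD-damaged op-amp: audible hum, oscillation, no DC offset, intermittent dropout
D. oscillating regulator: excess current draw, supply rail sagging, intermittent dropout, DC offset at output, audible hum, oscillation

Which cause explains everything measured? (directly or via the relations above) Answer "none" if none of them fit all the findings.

A

Testing each hypothesis:
(A) open trace to ground — accounts for every observation
(B) cold solder joint on Q1 — does not account for intermittent dropout
(C) ESD-damaged op-amp — audible hum ✓; supply rail sagging ✗; intermittent dropout ✓; no DC offset ✓; oscillation ✓
(D) oscillating regulator — audible hum ✓; supply rail sagging ✓; intermittent dropout ✓; no DC offset ✗; oscillation ✓
(A) is the only candidate with no mismatches.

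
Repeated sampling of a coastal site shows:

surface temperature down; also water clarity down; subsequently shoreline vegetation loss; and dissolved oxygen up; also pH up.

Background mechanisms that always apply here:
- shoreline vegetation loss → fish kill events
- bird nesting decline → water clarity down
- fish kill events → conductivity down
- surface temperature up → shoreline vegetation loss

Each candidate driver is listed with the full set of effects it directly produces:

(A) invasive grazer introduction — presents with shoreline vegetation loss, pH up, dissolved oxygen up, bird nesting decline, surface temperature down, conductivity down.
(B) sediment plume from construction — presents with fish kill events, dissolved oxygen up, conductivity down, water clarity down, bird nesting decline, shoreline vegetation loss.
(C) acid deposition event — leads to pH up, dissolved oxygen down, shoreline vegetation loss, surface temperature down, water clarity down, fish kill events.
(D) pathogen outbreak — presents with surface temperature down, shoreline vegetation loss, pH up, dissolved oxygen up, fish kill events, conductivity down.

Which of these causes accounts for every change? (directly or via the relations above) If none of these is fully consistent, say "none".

Checking each candidate against the observations:
(A) invasive grazer introduction — accounts for every observation (water clarity down by bird nesting decline → water clarity down)
(B) sediment plume from construction — does not account for surface temperature down, pH up
(C) acid deposition event — fails on dissolved oxygen up (predicts dissolved oxygen down, not dissolved oxygen up)
(D) pathogen outbreak — surface temperature down match; water clarity down miss; shoreline vegetation loss match; dissolved oxygen up match; pH up match
Only (A) is consistent with every observation.

A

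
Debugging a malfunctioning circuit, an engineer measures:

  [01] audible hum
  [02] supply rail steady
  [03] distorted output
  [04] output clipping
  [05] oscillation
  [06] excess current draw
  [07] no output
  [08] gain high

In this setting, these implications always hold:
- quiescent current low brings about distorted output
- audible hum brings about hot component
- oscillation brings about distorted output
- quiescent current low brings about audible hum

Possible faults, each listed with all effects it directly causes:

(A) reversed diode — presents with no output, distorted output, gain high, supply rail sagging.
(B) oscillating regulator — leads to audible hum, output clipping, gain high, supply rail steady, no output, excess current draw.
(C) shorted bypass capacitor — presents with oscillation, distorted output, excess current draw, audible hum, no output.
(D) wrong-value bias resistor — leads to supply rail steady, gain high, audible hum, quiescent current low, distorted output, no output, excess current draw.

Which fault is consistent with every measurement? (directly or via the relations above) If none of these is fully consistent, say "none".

Per-candidate check:
(A) reversed diode — audible hum ✗; supply rail steady ✗; distorted output ✓; output clipping ✗; oscillation ✗; excess current draw ✗; no output ✓; gain high ✓
(B) oscillating regulator — audible hum ✓; supply rail steady ✓; distorted output ✗; output clipping ✓; oscillation ✗; excess current draw ✓; no output ✓; gain high ✓
(C) shorted bypass capacitor — does not account for supply rail steady, output clipping, gain high
(D) wrong-value bias resistor — does not account for output clipping, oscillation
No candidate is consistent with all observations.

none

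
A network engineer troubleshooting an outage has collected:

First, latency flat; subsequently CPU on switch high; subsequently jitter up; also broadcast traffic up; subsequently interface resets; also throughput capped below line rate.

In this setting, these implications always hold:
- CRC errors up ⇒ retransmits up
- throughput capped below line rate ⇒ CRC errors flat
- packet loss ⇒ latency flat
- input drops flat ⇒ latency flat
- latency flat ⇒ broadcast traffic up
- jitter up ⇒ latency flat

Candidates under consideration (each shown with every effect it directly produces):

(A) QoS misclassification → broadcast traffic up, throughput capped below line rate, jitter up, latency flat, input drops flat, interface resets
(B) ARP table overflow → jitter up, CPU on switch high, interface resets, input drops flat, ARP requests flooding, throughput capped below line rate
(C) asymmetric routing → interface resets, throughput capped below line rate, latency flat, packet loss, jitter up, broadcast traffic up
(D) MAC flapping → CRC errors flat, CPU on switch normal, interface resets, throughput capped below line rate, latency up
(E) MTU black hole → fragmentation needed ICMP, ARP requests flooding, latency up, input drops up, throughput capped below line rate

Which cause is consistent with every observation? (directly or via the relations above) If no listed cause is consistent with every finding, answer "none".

B

Checking each candidate against the observations:
(A) QoS misclassification — latency flat yes; CPU on switch high NO; jitter up yes; broadcast traffic up yes; interface resets yes; throughput capped below line rate yes
(B) ARP table overflow — latency flat yes (through jitter up → latency flat); CPU on switch high yes; jitter up yes; broadcast traffic up yes (through jitter up → latency flat → broadcast traffic up); interface resets yes; throughput capped below line rate yes
(C) asymmetric routing — does not account for CPU on switch high
(D) MAC flapping — latency flat NO; CPU on switch high NO; jitter up NO; broadcast traffic up NO; interface resets yes; throughput capped below line rate yes
(E) MTU black hole — fails on latency flat, CPU on switch high, jitter up, broadcast traffic up, interface resets (predicts latency up, not latency flat)
Only (B) is consistent with every observation.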